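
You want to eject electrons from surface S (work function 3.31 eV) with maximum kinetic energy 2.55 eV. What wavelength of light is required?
211.58 nm

From Einstein's equation: KE_max = hc/λ - φ

Rearranging for λ:
hc/λ = KE_max + φ
λ = hc/(KE_max + φ)

Required photon energy:
E_photon = KE_max + φ = 2.55 + 3.31 = 5.86 eV

Required wavelength:
λ = hc/E_photon = (6.626×10⁻³⁴)(3×10⁸) / (5.86 × 1.602×10⁻¹⁹)
λ = 211.58 nm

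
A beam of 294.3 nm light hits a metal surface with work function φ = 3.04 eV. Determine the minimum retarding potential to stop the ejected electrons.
1.1729 V

The stopping potential V_s satisfies: eV_s = KE_max

First, find KE_max using Einstein's equation:
E_photon = hc/λ = 4.2129 eV
KE_max = E_photon - φ = 4.2129 - 3.04 = 1.1729 eV

Since eV_s = KE_max:
V_s = KE_max/e = 1.1729 V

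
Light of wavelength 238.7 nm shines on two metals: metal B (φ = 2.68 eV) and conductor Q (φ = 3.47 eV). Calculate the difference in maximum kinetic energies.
0.7900 eV

Using KE_max = hc/λ - φ for each metal:

Photon energy: E = hc/λ = 5.1941 eV

For metal B (φ₁ = 2.68 eV):
KE₁ = E - φ₁ = 5.1941 - 2.68 = 2.5141 eV

For conductor Q (φ₂ = 3.47 eV):
KE₂ = E - φ₂ = 5.1941 - 3.47 = 1.7241 eV

Difference:
ΔKE = KE₁ - KE₂ = 2.5141 - 1.7241 = 0.7900 eV

Note: The difference equals the difference in work functions: 3.47 - 2.68 = 0.79 eV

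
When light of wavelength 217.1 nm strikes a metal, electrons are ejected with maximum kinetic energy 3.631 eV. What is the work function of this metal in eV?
2.08 eV

From Einstein's photoelectric equation: KE_max = hf - φ = hc/λ - φ

Rearranging for φ:
φ = hc/λ - KE_max

Calculate photon energy:
E_photon = hc/λ = 5.7109 eV

Therefore:
φ = 5.7109 - 3.631 = 2.08 eV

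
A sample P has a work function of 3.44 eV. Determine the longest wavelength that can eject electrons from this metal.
360.42 nm

The threshold wavelength is when the photon energy equals the work function:
hc/λ₀ = φ

Solving for λ₀:
λ₀ = hc/φ = (6.626×10⁻³⁴ J·s)(3×10⁸ m/s) / (3.44 eV × 1.602×10⁻¹⁹ J/eV)
λ₀ = 360.42 nm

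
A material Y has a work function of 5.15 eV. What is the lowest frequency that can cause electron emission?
1.2453e+15 Hz

The threshold frequency is when the photon energy equals the work function:
hf₀ = φ

Solving for f₀:
f₀ = φ/h = (5.15 eV × 1.602×10⁻¹⁹ J/eV) / (6.626×10⁻³⁴ J·s)
f₀ = 1.2453e+15 Hz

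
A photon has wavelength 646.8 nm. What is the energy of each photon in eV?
1.9169 eV

Using E = hf = hc/λ:

E = hc/λ = (6.626×10⁻³⁴ J·s)(3×10⁸ m/s) / (646.8×10⁻⁹ m)
E = 1.9169 eV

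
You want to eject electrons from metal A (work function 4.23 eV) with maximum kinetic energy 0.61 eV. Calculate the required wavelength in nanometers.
256.17 nm

From Einstein's equation: KE_max = hc/λ - φ

Rearranging for λ:
hc/λ = KE_max + φ
λ = hc/(KE_max + φ)

Required photon energy:
E_photon = KE_max + φ = 0.61 + 4.23 = 4.84 eV

Required wavelength:
λ = hc/E_photon = (6.626×10⁻³⁴)(3×10⁸) / (4.84 × 1.602×10⁻¹⁹)
λ = 256.17 nm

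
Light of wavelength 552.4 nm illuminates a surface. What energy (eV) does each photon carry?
2.2445 eV

Using E = hf = hc/λ:

E = hc/λ = (6.626×10⁻³⁴ J·s)(3×10⁸ m/s) / (552.4×10⁻⁹ m)
E = 2.2445 eV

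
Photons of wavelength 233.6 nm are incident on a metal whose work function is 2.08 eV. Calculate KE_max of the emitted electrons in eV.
3.2275 eV

Using Einstein's photoelectric equation: KE_max = hf - φ = hc/λ - φ

First, calculate the photon energy:
E_photon = hc/λ = (6.626×10⁻³⁴ J·s)(3×10⁸ m/s) / (233.6×10⁻⁹ m)
E_photon = 5.3075 eV

Then, the maximum kinetic energy:
KE_max = E_photon - φ = 5.3075 eV - 2.08 eV = 3.2275 eV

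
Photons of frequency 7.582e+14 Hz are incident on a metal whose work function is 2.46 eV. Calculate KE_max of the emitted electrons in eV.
0.6757 eV

Using Einstein's photoelectric equation: KE_max = hf - φ

First, calculate the photon energy:
E_photon = hf = (6.626×10⁻³⁴ J·s)(7.582e+14 Hz)
E_photon = 3.1357 eV

Then, the maximum kinetic energy:
KE_max = E_photon - φ = 3.1357 eV - 2.46 eV = 0.6757 eV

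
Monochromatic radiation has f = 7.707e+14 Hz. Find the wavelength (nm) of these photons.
388.99 nm

Using the wave equation: c = fλ

Solving for wavelength:
λ = c/f = (3×10⁸ m/s) / (7.707e+14 Hz)
λ = 388.99 nm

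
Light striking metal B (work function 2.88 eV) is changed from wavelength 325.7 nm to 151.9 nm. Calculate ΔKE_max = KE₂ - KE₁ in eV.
4.3555 eV

Using Einstein's equation: KE_max = hc/λ - φ

For λ₁ = 325.7 nm:
KE₁ = hc/λ₁ - φ = 3.8067 - 2.88 = 0.9267 eV

For λ₂ = 151.9 nm:
KE₂ = hc/λ₂ - φ = 8.1622 - 2.88 = 5.2822 eV

Change in KE:
ΔKE = KE₂ - KE₁ = 5.2822 - 0.9267 = 4.3555 eV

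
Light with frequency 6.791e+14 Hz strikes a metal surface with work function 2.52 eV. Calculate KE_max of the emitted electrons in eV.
0.2885 eV

Using Einstein's photoelectric equation: KE_max = hf - φ

First, calculate the photon energy:
E_photon = hf = (6.626×10⁻³⁴ J·s)(6.791e+14 Hz)
E_photon = 2.8085 eV

Then, the maximum kinetic energy:
KE_max = E_photon - φ = 2.8085 eV - 2.52 eV = 0.2885 eV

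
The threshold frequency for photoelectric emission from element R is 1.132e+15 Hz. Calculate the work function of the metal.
4.68 eV

At the threshold frequency, photon energy equals work function:
φ = hf₀

Calculating:
φ = (6.626×10⁻³⁴ J·s)(1.132e+15 Hz)
φ = 4.68 eV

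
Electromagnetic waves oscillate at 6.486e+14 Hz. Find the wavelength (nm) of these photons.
462.21 nm

Using the wave equation: c = fλ

Solving for wavelength:
λ = c/f = (3×10⁸ m/s) / (6.486e+14 Hz)
λ = 462.21 nm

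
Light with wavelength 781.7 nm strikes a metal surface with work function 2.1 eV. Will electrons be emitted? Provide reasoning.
No

For photoemission, the photon energy must exceed the work function.

Photon energy: E = hc/λ = 1.5861 eV
Work function: φ = 2.1 eV

Since E_photon (1.5861 eV) < φ (2.1 eV), photoemission will NOT occur.
The threshold wavelength is λ₀ = hc/φ = 590.4 nm.
Since 781.7 nm > 590.4 nm, the photons lack sufficient energy.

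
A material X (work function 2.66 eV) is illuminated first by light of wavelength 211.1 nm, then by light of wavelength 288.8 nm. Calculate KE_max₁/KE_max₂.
1.9676

Using Einstein's equation: KE_max = hc/λ - φ

For λ₁ = 211.1 nm:
E₁ = hc/λ₁ = 5.8732 eV
KE₁ = E₁ - φ = 5.8732 - 2.66 = 3.2132 eV

For λ₂ = 288.8 nm:
E₂ = hc/λ₂ = 4.2931 eV
KE₂ = E₂ - φ = 4.2931 - 2.66 = 1.6331 eV

Ratio: KE₁/KE₂ = 3.2132/1.6331 = 1.9676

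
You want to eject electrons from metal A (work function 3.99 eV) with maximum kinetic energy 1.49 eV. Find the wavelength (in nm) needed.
226.25 nm

From Einstein's equation: KE_max = hc/λ - φ

Rearranging for λ:
hc/λ = KE_max + φ
λ = hc/(KE_max + φ)

Required photon energy:
E_photon = KE_max + φ = 1.49 + 3.99 = 5.48 eV

Required wavelength:
λ = hc/E_photon = (6.626×10⁻³⁴)(3×10⁸) / (5.48 × 1.602×10⁻¹⁹)
λ = 226.25 nm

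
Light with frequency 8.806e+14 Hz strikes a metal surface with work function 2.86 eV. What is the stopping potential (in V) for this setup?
0.7819 V

The stopping potential V_s satisfies: eV_s = KE_max

First, find KE_max using Einstein's equation:
E_photon = hf = (6.626×10⁻³⁴ J·s)(8.806e+14 Hz) = 3.6419 eV
KE_max = E_photon - φ = 3.6419 - 2.86 = 0.7819 eV

Since eV_s = KE_max:
V_s = KE_max/e = 0.7819 V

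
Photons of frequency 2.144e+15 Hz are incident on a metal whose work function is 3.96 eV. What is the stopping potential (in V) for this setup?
4.9069 V

The stopping potential V_s satisfies: eV_s = KE_max

First, find KE_max using Einstein's equation:
E_photon = hf = (6.626×10⁻³⁴ J·s)(2.144e+15 Hz) = 8.8669 eV
KE_max = E_photon - φ = 8.8669 - 3.96 = 4.9069 eV

Since eV_s = KE_max:
V_s = KE_max/e = 4.9069 V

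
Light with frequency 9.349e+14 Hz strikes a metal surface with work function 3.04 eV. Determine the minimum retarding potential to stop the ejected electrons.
0.8264 V

The stopping potential V_s satisfies: eV_s = KE_max

First, find KE_max using Einstein's equation:
E_photon = hf = (6.626×10⁻³⁴ J·s)(9.349e+14 Hz) = 3.8664 eV
KE_max = E_photon - φ = 3.8664 - 3.04 = 0.8264 eV

Since eV_s = KE_max:
V_s = KE_max/e = 0.8264 V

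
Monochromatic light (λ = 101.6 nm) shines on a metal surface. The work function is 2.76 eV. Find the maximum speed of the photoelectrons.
1.8226e+06 m/s

First, find the maximum kinetic energy:
E_photon = hc/λ = 12.2032 eV
KE_max = E_photon - φ = 12.2032 - 2.76 = 9.4432 eV

Convert to Joules: KE_max = 9.4432 × 1.602×10⁻¹⁹ J = 1.5130e-18 J

Then use KE = ½mv² to find velocity:
v = √(2·KE/m) = √(2 × 1.5130e-18 J / 9.109e-31 kg)
v = 1.8226e+06 m/s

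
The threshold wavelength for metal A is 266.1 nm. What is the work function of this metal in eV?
4.66 eV

At the threshold wavelength, photon energy equals work function:
φ = hc/λ₀

Calculating:
φ = (6.626×10⁻³⁴ J·s)(3×10⁸ m/s) / (266.1×10⁻⁹ m)
φ = 4.66 eV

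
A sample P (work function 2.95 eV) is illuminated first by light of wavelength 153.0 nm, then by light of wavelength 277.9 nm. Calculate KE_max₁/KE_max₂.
3.4096

Using Einstein's equation: KE_max = hc/λ - φ

For λ₁ = 153.0 nm:
E₁ = hc/λ₁ = 8.1035 eV
KE₁ = E₁ - φ = 8.1035 - 2.95 = 5.1535 eV

For λ₂ = 277.9 nm:
E₂ = hc/λ₂ = 4.4615 eV
KE₂ = E₂ - φ = 4.4615 - 2.95 = 1.5115 eV

Ratio: KE₁/KE₂ = 5.1535/1.5115 = 3.4096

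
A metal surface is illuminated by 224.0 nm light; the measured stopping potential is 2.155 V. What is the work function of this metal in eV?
3.38 eV

The stopping potential gives the maximum kinetic energy: KE_max = eV_s = 2.155 eV

From Einstein's photoelectric equation: KE_max = hc/λ - φ
Rearranging: φ = hc/λ - KE_max

Calculate photon energy:
E_photon = hc/λ = (6.626×10⁻³⁴ J·s)(3×10⁸ m/s) / (224.0×10⁻⁹ m) = 5.5350 eV

Therefore:
φ = 5.5350 - 2.155 = 3.38 eV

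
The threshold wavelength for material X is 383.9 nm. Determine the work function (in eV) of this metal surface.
3.23 eV

At the threshold wavelength, photon energy equals work function:
φ = hc/λ₀

Calculating:
φ = (6.626×10⁻³⁴ J·s)(3×10⁸ m/s) / (383.9×10⁻⁹ m)
φ = 3.23 eV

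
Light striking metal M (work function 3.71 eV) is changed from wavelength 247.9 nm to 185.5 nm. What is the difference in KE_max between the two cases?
1.6824 eV

Using Einstein's equation: KE_max = hc/λ - φ

For λ₁ = 247.9 nm:
KE₁ = hc/λ₁ - φ = 5.0014 - 3.71 = 1.2914 eV

For λ₂ = 185.5 nm:
KE₂ = hc/λ₂ - φ = 6.6838 - 3.71 = 2.9738 eV

Change in KE:
ΔKE = KE₂ - KE₁ = 2.9738 - 1.2914 = 1.6824 eV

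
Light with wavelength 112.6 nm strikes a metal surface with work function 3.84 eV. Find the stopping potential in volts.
7.1710 V

The stopping potential V_s satisfies: eV_s = KE_max

First, find KE_max using Einstein's equation:
E_photon = hc/λ = 11.0110 eV
KE_max = E_photon - φ = 11.0110 - 3.84 = 7.1710 eV

Since eV_s = KE_max:
V_s = KE_max/e = 7.1710 V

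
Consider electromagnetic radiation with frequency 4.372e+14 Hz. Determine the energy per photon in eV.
1.8081 eV

Using E = hf:

E = hf = (6.626×10⁻³⁴ J·s)(4.372e+14 Hz)
E = 1.8081 eV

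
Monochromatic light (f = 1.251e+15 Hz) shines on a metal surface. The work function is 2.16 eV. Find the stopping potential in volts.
3.0137 V

The stopping potential V_s satisfies: eV_s = KE_max

First, find KE_max using Einstein's equation:
E_photon = hf = (6.626×10⁻³⁴ J·s)(1.251e+15 Hz) = 5.1737 eV
KE_max = E_photon - φ = 5.1737 - 2.16 = 3.0137 eV

Since eV_s = KE_max:
V_s = KE_max/e = 3.0137 V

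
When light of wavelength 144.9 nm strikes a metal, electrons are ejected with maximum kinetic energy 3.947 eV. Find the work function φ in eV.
4.61 eV

From Einstein's photoelectric equation: KE_max = hf - φ = hc/λ - φ

Rearranging for φ:
φ = hc/λ - KE_max

Calculate photon energy:
E_photon = hc/λ = 8.5565 eV

Therefore:
φ = 8.5565 - 3.947 = 4.61 eV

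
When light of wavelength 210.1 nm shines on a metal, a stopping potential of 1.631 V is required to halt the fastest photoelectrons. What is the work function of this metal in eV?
4.27 eV

The stopping potential gives the maximum kinetic energy: KE_max = eV_s = 1.631 eV

From Einstein's photoelectric equation: KE_max = hc/λ - φ
Rearranging: φ = hc/λ - KE_max

Calculate photon energy:
E_photon = hc/λ = (6.626×10⁻³⁴ J·s)(3×10⁸ m/s) / (210.1×10⁻⁹ m) = 5.9012 eV

Therefore:
φ = 5.9012 - 1.631 = 4.27 eV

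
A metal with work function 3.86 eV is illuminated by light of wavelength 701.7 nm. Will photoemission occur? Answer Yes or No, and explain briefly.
No

For photoemission, the photon energy must exceed the work function.

Photon energy: E = hc/λ = 1.7669 eV
Work function: φ = 3.86 eV

Since E_photon (1.7669 eV) < φ (3.86 eV), photoemission will NOT occur.
The threshold wavelength is λ₀ = hc/φ = 321.2 nm.
Since 701.7 nm > 321.2 nm, the photons lack sufficient energy.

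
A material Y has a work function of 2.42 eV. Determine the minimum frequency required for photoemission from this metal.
5.8515e+14 Hz

The threshold frequency is when the photon energy equals the work function:
hf₀ = φ

Solving for f₀:
f₀ = φ/h = (2.42 eV × 1.602×10⁻¹⁹ J/eV) / (6.626×10⁻³⁴ J·s)
f₀ = 5.8515e+14 Hz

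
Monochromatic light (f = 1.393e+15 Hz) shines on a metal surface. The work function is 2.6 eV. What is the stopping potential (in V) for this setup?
3.1610 V

The stopping potential V_s satisfies: eV_s = KE_max

First, find KE_max using Einstein's equation:
E_photon = hf = (6.626×10⁻³⁴ J·s)(1.393e+15 Hz) = 5.7610 eV
KE_max = E_photon - φ = 5.7610 - 2.6 = 3.1610 eV

Since eV_s = KE_max:
V_s = KE_max/e = 3.1610 V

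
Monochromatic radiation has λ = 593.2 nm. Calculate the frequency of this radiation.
5.0538e+14 Hz

Using the wave equation: c = fλ

Solving for frequency:
f = c/λ = (3×10⁸ m/s) / (593.2×10⁻⁹ m)
f = 5.0538e+14 Hz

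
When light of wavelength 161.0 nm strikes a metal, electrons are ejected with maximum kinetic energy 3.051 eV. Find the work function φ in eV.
4.65 eV

From Einstein's photoelectric equation: KE_max = hf - φ = hc/λ - φ

Rearranging for φ:
φ = hc/λ - KE_max

Calculate photon energy:
E_photon = hc/λ = 7.7009 eV

Therefore:
φ = 7.7009 - 3.051 = 4.65 eV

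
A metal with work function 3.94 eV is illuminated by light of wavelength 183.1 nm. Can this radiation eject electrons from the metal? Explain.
Yes

For photoemission, the photon energy must exceed the work function.

Photon energy: E = hc/λ = 6.7714 eV
Work function: φ = 3.94 eV

Since E_photon (6.7714 eV) > φ (3.94 eV), photoemission WILL occur.
The threshold wavelength is λ₀ = hc/φ = 314.7 nm.
Since 183.1 nm < 314.7 nm, the light has sufficient energy.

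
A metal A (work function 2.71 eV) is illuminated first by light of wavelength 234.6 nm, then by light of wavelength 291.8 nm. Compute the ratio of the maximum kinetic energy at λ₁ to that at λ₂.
1.6732

Using Einstein's equation: KE_max = hc/λ - φ

For λ₁ = 234.6 nm:
E₁ = hc/λ₁ = 5.2849 eV
KE₁ = E₁ - φ = 5.2849 - 2.71 = 2.5749 eV

For λ₂ = 291.8 nm:
E₂ = hc/λ₂ = 4.2489 eV
KE₂ = E₂ - φ = 4.2489 - 2.71 = 1.5389 eV

Ratio: KE₁/KE₂ = 2.5749/1.5389 = 1.6732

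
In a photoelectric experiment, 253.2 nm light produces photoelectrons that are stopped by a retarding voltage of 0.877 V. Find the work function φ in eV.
4.02 eV

The stopping potential gives the maximum kinetic energy: KE_max = eV_s = 0.877 eV

From Einstein's photoelectric equation: KE_max = hc/λ - φ
Rearranging: φ = hc/λ - KE_max

Calculate photon energy:
E_photon = hc/λ = (6.626×10⁻³⁴ J·s)(3×10⁸ m/s) / (253.2×10⁻⁹ m) = 4.8967 eV

Therefore:
φ = 4.8967 - 0.877 = 4.02 eV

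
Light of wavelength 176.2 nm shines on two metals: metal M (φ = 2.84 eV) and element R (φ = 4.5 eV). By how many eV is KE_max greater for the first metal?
1.6600 eV

Using KE_max = hc/λ - φ for each metal:

Photon energy: E = hc/λ = 7.0366 eV

For metal M (φ₁ = 2.84 eV):
KE₁ = E - φ₁ = 7.0366 - 2.84 = 4.1966 eV

For element R (φ₂ = 4.5 eV):
KE₂ = E - φ₂ = 7.0366 - 4.5 = 2.5366 eV

Difference:
ΔKE = KE₁ - KE₂ = 4.1966 - 2.5366 = 1.6600 eV

Note: The difference equals the difference in work functions: 4.5 - 2.84 = 1.66 eV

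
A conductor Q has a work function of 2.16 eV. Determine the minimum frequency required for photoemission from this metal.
5.2229e+14 Hz

The threshold frequency is when the photon energy equals the work function:
hf₀ = φ

Solving for f₀:
f₀ = φ/h = (2.16 eV × 1.602×10⁻¹⁹ J/eV) / (6.626×10⁻³⁴ J·s)
f₀ = 5.2229e+14 Hz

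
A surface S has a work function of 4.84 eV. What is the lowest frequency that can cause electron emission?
1.1703e+15 Hz

The threshold frequency is when the photon energy equals the work function:
hf₀ = φ

Solving for f₀:
f₀ = φ/h = (4.84 eV × 1.602×10⁻¹⁹ J/eV) / (6.626×10⁻³⁴ J·s)
f₀ = 1.1703e+15 Hz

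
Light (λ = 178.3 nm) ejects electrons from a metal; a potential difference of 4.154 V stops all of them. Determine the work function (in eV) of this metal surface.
2.80 eV

The stopping potential gives the maximum kinetic energy: KE_max = eV_s = 4.154 eV

From Einstein's photoelectric equation: KE_max = hc/λ - φ
Rearranging: φ = hc/λ - KE_max

Calculate photon energy:
E_photon = hc/λ = (6.626×10⁻³⁴ J·s)(3×10⁸ m/s) / (178.3×10⁻⁹ m) = 6.9537 eV

Therefore:
φ = 6.9537 - 4.154 = 2.80 eV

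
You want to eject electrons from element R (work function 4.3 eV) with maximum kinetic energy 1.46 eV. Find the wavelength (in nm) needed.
215.25 nm

From Einstein's equation: KE_max = hc/λ - φ

Rearranging for λ:
hc/λ = KE_max + φ
λ = hc/(KE_max + φ)

Required photon energy:
E_photon = KE_max + φ = 1.46 + 4.3 = 5.76 eV

Required wavelength:
λ = hc/E_photon = (6.626×10⁻³⁴)(3×10⁸) / (5.76 × 1.602×10⁻¹⁹)
λ = 215.25 nm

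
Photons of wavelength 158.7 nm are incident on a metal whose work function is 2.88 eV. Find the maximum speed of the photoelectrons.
1.3172e+06 m/s

First, find the maximum kinetic energy:
E_photon = hc/λ = 7.8125 eV
KE_max = E_photon - φ = 7.8125 - 2.88 = 4.9325 eV

Convert to Joules: KE_max = 4.9325 × 1.602×10⁻¹⁹ J = 7.9027e-19 J

Then use KE = ½mv² to find velocity:
v = √(2·KE/m) = √(2 × 7.9027e-19 J / 9.109e-31 kg)
v = 1.3172e+06 m/s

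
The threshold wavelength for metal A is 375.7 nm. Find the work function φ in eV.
3.30 eV

At the threshold wavelength, photon energy equals work function:
φ = hc/λ₀

Calculating:
φ = (6.626×10⁻³⁴ J·s)(3×10⁸ m/s) / (375.7×10⁻⁹ m)
φ = 3.30 eV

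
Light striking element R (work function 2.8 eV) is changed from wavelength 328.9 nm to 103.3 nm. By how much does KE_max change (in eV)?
8.2327 eV

Using Einstein's equation: KE_max = hc/λ - φ

For λ₁ = 328.9 nm:
KE₁ = hc/λ₁ - φ = 3.7697 - 2.8 = 0.9697 eV

For λ₂ = 103.3 nm:
KE₂ = hc/λ₂ - φ = 12.0023 - 2.8 = 9.2023 eV

Change in KE:
ΔKE = KE₂ - KE₁ = 9.2023 - 0.9697 = 8.2327 eV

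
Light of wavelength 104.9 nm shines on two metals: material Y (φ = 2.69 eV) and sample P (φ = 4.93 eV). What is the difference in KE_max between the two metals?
2.2400 eV

Using KE_max = hc/λ - φ for each metal:

Photon energy: E = hc/λ = 11.8193 eV

For material Y (φ₁ = 2.69 eV):
KE₁ = E - φ₁ = 11.8193 - 2.69 = 9.1293 eV

For sample P (φ₂ = 4.93 eV):
KE₂ = E - φ₂ = 11.8193 - 4.93 = 6.8893 eV

Difference:
ΔKE = KE₁ - KE₂ = 9.1293 - 6.8893 = 2.2400 eV

Note: The difference equals the difference in work functions: 4.93 - 2.69 = 2.24 eV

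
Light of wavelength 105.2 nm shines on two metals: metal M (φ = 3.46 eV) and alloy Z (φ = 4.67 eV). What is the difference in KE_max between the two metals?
1.2100 eV

Using KE_max = hc/λ - φ for each metal:

Photon energy: E = hc/λ = 11.7856 eV

For metal M (φ₁ = 3.46 eV):
KE₁ = E - φ₁ = 11.7856 - 3.46 = 8.3256 eV

For alloy Z (φ₂ = 4.67 eV):
KE₂ = E - φ₂ = 11.7856 - 4.67 = 7.1156 eV

Difference:
ΔKE = KE₁ - KE₂ = 8.3256 - 7.1156 = 1.2100 eV

Note: The difference equals the difference in work functions: 4.67 - 3.46 = 1.21 eV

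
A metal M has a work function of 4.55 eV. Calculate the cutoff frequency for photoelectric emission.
1.1002e+15 Hz

The threshold frequency is when the photon energy equals the work function:
hf₀ = φ

Solving for f₀:
f₀ = φ/h = (4.55 eV × 1.602×10⁻¹⁹ J/eV) / (6.626×10⁻³⁴ J·s)
f₀ = 1.1002e+15 Hz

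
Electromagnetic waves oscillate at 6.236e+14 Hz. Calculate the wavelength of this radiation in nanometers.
480.74 nm

Using the wave equation: c = fλ

Solving for wavelength:
λ = c/f = (3×10⁸ m/s) / (6.236e+14 Hz)
λ = 480.74 nm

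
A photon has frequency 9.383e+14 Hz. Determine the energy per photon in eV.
3.8805 eV

Using E = hf:

E = hf = (6.626×10⁻³⁴ J·s)(9.383e+14 Hz)
E = 3.8805 eV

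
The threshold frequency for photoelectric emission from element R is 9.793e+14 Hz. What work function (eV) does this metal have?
4.05 eV

At the threshold frequency, photon energy equals work function:
φ = hf₀

Calculating:
φ = (6.626×10⁻³⁴ J·s)(9.793e+14 Hz)
φ = 4.05 eV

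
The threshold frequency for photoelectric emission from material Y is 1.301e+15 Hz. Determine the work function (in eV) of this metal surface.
5.38 eV

At the threshold frequency, photon energy equals work function:
φ = hf₀

Calculating:
φ = (6.626×10⁻³⁴ J·s)(1.301e+15 Hz)
φ = 5.38 eV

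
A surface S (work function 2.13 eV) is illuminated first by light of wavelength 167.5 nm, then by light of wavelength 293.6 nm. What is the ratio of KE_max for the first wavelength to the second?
2.5190

Using Einstein's equation: KE_max = hc/λ - φ

For λ₁ = 167.5 nm:
E₁ = hc/λ₁ = 7.4020 eV
KE₁ = E₁ - φ = 7.4020 - 2.13 = 5.2720 eV

For λ₂ = 293.6 nm:
E₂ = hc/λ₂ = 4.2229 eV
KE₂ = E₂ - φ = 4.2229 - 2.13 = 2.0929 eV

Ratio: KE₁/KE₂ = 5.2720/2.0929 = 2.5190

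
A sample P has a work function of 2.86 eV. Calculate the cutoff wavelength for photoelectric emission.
433.51 nm

The threshold wavelength is when the photon energy equals the work function:
hc/λ₀ = φ

Solving for λ₀:
λ₀ = hc/φ = (6.626×10⁻³⁴ J·s)(3×10⁸ m/s) / (2.86 eV × 1.602×10⁻¹⁹ J/eV)
λ₀ = 433.51 nm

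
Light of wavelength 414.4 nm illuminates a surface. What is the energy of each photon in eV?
2.9919 eV

Using E = hf = hc/λ:

E = hc/λ = (6.626×10⁻³⁴ J·s)(3×10⁸ m/s) / (414.4×10⁻⁹ m)
E = 2.9919 eV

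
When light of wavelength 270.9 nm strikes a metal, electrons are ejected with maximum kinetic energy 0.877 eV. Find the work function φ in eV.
3.70 eV

From Einstein's photoelectric equation: KE_max = hf - φ = hc/λ - φ

Rearranging for φ:
φ = hc/λ - KE_max

Calculate photon energy:
E_photon = hc/λ = 4.5768 eV

Therefore:
φ = 4.5768 - 0.877 = 3.70 eV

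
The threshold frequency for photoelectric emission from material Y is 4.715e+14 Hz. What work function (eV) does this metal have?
1.95 eV

At the threshold frequency, photon energy equals work function:
φ = hf₀

Calculating:
φ = (6.626×10⁻³⁴ J·s)(4.715e+14 Hz)
φ = 1.95 eV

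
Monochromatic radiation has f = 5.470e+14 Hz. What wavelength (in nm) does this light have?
548.07 nm

Using the wave equation: c = fλ

Solving for wavelength:
λ = c/f = (3×10⁸ m/s) / (5.470e+14 Hz)
λ = 548.07 nm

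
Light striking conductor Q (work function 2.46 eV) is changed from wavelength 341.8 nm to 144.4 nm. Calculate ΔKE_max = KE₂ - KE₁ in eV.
4.9588 eV

Using Einstein's equation: KE_max = hc/λ - φ

For λ₁ = 341.8 nm:
KE₁ = hc/λ₁ - φ = 3.6274 - 2.46 = 1.1674 eV

For λ₂ = 144.4 nm:
KE₂ = hc/λ₂ - φ = 8.5862 - 2.46 = 6.1262 eV

Change in KE:
ΔKE = KE₂ - KE₁ = 6.1262 - 1.1674 = 4.9588 eV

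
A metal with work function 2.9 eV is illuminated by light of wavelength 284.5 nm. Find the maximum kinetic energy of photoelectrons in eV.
1.4580 eV

Using Einstein's photoelectric equation: KE_max = hf - φ = hc/λ - φ

First, calculate the photon energy:
E_photon = hc/λ = (6.626×10⁻³⁴ J·s)(3×10⁸ m/s) / (284.5×10⁻⁹ m)
E_photon = 4.3580 eV

Then, the maximum kinetic energy:
KE_max = E_photon - φ = 4.3580 eV - 2.9 eV = 1.4580 eV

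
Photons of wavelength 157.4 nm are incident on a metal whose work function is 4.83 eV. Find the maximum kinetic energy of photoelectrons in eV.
3.0470 eV

Using Einstein's photoelectric equation: KE_max = hf - φ = hc/λ - φ

First, calculate the photon energy:
E_photon = hc/λ = (6.626×10⁻³⁴ J·s)(3×10⁸ m/s) / (157.4×10⁻⁹ m)
E_photon = 7.8770 eV

Then, the maximum kinetic energy:
KE_max = E_photon - φ = 7.8770 eV - 4.83 eV = 3.0470 eV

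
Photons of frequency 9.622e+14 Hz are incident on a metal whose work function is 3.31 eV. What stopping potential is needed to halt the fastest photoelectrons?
0.6693 V

The stopping potential V_s satisfies: eV_s = KE_max

First, find KE_max using Einstein's equation:
E_photon = hf = (6.626×10⁻³⁴ J·s)(9.622e+14 Hz) = 3.9793 eV
KE_max = E_photon - φ = 3.9793 - 3.31 = 0.6693 eV

Since eV_s = KE_max:
V_s = KE_max/e = 0.6693 V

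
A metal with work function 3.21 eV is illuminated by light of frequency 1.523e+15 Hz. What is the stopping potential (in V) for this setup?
3.0886 V

The stopping potential V_s satisfies: eV_s = KE_max

First, find KE_max using Einstein's equation:
E_photon = hf = (6.626×10⁻³⁴ J·s)(1.523e+15 Hz) = 6.2986 eV
KE_max = E_photon - φ = 6.2986 - 3.21 = 3.0886 eV

Since eV_s = KE_max:
V_s = KE_max/e = 3.0886 V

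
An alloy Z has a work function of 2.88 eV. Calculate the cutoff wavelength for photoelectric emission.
430.50 nm

The threshold wavelength is when the photon energy equals the work function:
hc/λ₀ = φ

Solving for λ₀:
λ₀ = hc/φ = (6.626×10⁻³⁴ J·s)(3×10⁸ m/s) / (2.88 eV × 1.602×10⁻¹⁹ J/eV)
λ₀ = 430.50 nm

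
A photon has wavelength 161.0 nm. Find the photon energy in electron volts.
7.7009 eV

Using E = hf = hc/λ:

E = hc/λ = (6.626×10⁻³⁴ J·s)(3×10⁸ m/s) / (161.0×10⁻⁹ m)
E = 7.7009 eV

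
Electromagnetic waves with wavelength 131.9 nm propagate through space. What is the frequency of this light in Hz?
2.2729e+15 Hz

Using the wave equation: c = fλ

Solving for frequency:
f = c/λ = (3×10⁸ m/s) / (131.9×10⁻⁹ m)
f = 2.2729e+15 Hz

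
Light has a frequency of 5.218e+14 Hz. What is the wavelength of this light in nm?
574.54 nm

Using the wave equation: c = fλ

Solving for wavelength:
λ = c/f = (3×10⁸ m/s) / (5.218e+14 Hz)
λ = 574.54 nm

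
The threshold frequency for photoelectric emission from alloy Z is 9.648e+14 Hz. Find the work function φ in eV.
3.99 eV

At the threshold frequency, photon energy equals work function:
φ = hf₀

Calculating:
φ = (6.626×10⁻³⁴ J·s)(9.648e+14 Hz)
φ = 3.99 eV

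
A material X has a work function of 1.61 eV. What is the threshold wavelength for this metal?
770.09 nm

The threshold wavelength is when the photon energy equals the work function:
hc/λ₀ = φ

Solving for λ₀:
λ₀ = hc/φ = (6.626×10⁻³⁴ J·s)(3×10⁸ m/s) / (1.61 eV × 1.602×10⁻¹⁹ J/eV)
λ₀ = 770.09 nm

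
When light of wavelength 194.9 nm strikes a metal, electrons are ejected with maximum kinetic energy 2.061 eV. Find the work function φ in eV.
4.30 eV

From Einstein's photoelectric equation: KE_max = hf - φ = hc/λ - φ

Rearranging for φ:
φ = hc/λ - KE_max

Calculate photon energy:
E_photon = hc/λ = 6.3614 eV

Therefore:
φ = 6.3614 - 2.061 = 4.30 eV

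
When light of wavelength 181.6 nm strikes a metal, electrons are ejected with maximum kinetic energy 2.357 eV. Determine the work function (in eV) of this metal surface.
4.47 eV

From Einstein's photoelectric equation: KE_max = hf - φ = hc/λ - φ

Rearranging for φ:
φ = hc/λ - KE_max

Calculate photon energy:
E_photon = hc/λ = 6.8273 eV

Therefore:
φ = 6.8273 - 2.357 = 4.47 eV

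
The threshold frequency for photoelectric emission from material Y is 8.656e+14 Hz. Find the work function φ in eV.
3.58 eV

At the threshold frequency, photon energy equals work function:
φ = hf₀

Calculating:
φ = (6.626×10⁻³⁴ J·s)(8.656e+14 Hz)
φ = 3.58 eV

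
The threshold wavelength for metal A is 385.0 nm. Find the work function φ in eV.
3.22 eV

At the threshold wavelength, photon energy equals work function:
φ = hc/λ₀

Calculating:
φ = (6.626×10⁻³⁴ J·s)(3×10⁸ m/s) / (385.0×10⁻⁹ m)
φ = 3.22 eV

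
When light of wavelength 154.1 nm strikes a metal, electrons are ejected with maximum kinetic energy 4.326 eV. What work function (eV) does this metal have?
3.72 eV

From Einstein's photoelectric equation: KE_max = hf - φ = hc/λ - φ

Rearranging for φ:
φ = hc/λ - KE_max

Calculate photon energy:
E_photon = hc/λ = 8.0457 eV

Therefore:
φ = 8.0457 - 4.326 = 3.72 eV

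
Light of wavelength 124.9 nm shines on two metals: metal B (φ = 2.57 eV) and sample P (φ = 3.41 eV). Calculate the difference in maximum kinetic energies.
0.8400 eV

Using KE_max = hc/λ - φ for each metal:

Photon energy: E = hc/λ = 9.9267 eV

For metal B (φ₁ = 2.57 eV):
KE₁ = E - φ₁ = 9.9267 - 2.57 = 7.3567 eV

For sample P (φ₂ = 3.41 eV):
KE₂ = E - φ₂ = 9.9267 - 3.41 = 6.5167 eV

Difference:
ΔKE = KE₁ - KE₂ = 7.3567 - 6.5167 = 0.8400 eV

Note: The difference equals the difference in work functions: 3.41 - 2.57 = 0.84 eV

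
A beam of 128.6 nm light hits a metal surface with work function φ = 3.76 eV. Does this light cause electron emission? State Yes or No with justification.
Yes

For photoemission, the photon energy must exceed the work function.

Photon energy: E = hc/λ = 9.6411 eV
Work function: φ = 3.76 eV

Since E_photon (9.6411 eV) > φ (3.76 eV), photoemission WILL occur.
The threshold wavelength is λ₀ = hc/φ = 329.7 nm.
Since 128.6 nm < 329.7 nm, the light has sufficient energy.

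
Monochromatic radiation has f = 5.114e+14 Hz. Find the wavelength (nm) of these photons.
586.22 nm

Using the wave equation: c = fλ

Solving for wavelength:
λ = c/f = (3×10⁸ m/s) / (5.114e+14 Hz)
λ = 586.22 nm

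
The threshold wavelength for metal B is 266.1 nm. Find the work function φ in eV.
4.66 eV

At the threshold wavelength, photon energy equals work function:
φ = hc/λ₀

Calculating:
φ = (6.626×10⁻³⁴ J·s)(3×10⁸ m/s) / (266.1×10⁻⁹ m)
φ = 4.66 eV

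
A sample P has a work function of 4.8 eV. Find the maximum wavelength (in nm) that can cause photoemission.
258.30 nm

The threshold wavelength is when the photon energy equals the work function:
hc/λ₀ = φ

Solving for λ₀:
λ₀ = hc/φ = (6.626×10⁻³⁴ J·s)(3×10⁸ m/s) / (4.8 eV × 1.602×10⁻¹⁹ J/eV)
λ₀ = 258.30 nm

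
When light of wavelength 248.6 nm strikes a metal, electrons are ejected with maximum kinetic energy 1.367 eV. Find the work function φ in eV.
3.62 eV

From Einstein's photoelectric equation: KE_max = hf - φ = hc/λ - φ

Rearranging for φ:
φ = hc/λ - KE_max

Calculate photon energy:
E_photon = hc/λ = 4.9873 eV

Therefore:
φ = 4.9873 - 1.367 = 3.62 eV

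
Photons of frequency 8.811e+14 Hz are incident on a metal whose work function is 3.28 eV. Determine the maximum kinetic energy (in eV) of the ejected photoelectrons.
0.3639 eV

Using Einstein's photoelectric equation: KE_max = hf - φ

First, calculate the photon energy:
E_photon = hf = (6.626×10⁻³⁴ J·s)(8.811e+14 Hz)
E_photon = 3.6439 eV

Then, the maximum kinetic energy:
KE_max = E_photon - φ = 3.6439 eV - 3.28 eV = 0.3639 eV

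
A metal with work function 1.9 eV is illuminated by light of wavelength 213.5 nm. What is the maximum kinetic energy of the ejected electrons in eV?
3.9072 eV

Using Einstein's photoelectric equation: KE_max = hf - φ = hc/λ - φ

First, calculate the photon energy:
E_photon = hc/λ = (6.626×10⁻³⁴ J·s)(3×10⁸ m/s) / (213.5×10⁻⁹ m)
E_photon = 5.8072 eV

Then, the maximum kinetic energy:
KE_max = E_photon - φ = 5.8072 eV - 1.9 eV = 3.9072 eV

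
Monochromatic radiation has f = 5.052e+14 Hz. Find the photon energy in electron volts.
2.0893 eV

Using E = hf:

E = hf = (6.626×10⁻³⁴ J·s)(5.052e+14 Hz)
E = 2.0893 eV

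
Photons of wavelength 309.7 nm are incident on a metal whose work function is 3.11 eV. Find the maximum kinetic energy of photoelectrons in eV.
0.8934 eV

Using Einstein's photoelectric equation: KE_max = hf - φ = hc/λ - φ

First, calculate the photon energy:
E_photon = hc/λ = (6.626×10⁻³⁴ J·s)(3×10⁸ m/s) / (309.7×10⁻⁹ m)
E_photon = 4.0034 eV

Then, the maximum kinetic energy:
KE_max = E_photon - φ = 4.0034 eV - 3.11 eV = 0.8934 eV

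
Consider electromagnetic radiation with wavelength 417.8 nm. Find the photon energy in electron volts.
2.9675 eV

Using E = hf = hc/λ:

E = hc/λ = (6.626×10⁻³⁴ J·s)(3×10⁸ m/s) / (417.8×10⁻⁹ m)
E = 2.9675 eV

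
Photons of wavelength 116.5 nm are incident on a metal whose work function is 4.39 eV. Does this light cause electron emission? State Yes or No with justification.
Yes

For photoemission, the photon energy must exceed the work function.

Photon energy: E = hc/λ = 10.6424 eV
Work function: φ = 4.39 eV

Since E_photon (10.6424 eV) > φ (4.39 eV), photoemission WILL occur.
The threshold wavelength is λ₀ = hc/φ = 282.4 nm.
Since 116.5 nm < 282.4 nm, the light has sufficient energy.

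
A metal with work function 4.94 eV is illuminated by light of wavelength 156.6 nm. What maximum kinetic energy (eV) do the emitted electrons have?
2.9773 eV

Using Einstein's photoelectric equation: KE_max = hf - φ = hc/λ - φ

First, calculate the photon energy:
E_photon = hc/λ = (6.626×10⁻³⁴ J·s)(3×10⁸ m/s) / (156.6×10⁻⁹ m)
E_photon = 7.9173 eV

Then, the maximum kinetic energy:
KE_max = E_photon - φ = 7.9173 eV - 4.94 eV = 2.9773 eV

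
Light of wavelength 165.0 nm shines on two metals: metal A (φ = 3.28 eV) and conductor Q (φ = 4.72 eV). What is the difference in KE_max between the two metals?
1.4400 eV

Using KE_max = hc/λ - φ for each metal:

Photon energy: E = hc/λ = 7.5142 eV

For metal A (φ₁ = 3.28 eV):
KE₁ = E - φ₁ = 7.5142 - 3.28 = 4.2342 eV

For conductor Q (φ₂ = 4.72 eV):
KE₂ = E - φ₂ = 7.5142 - 4.72 = 2.7942 eV

Difference:
ΔKE = KE₁ - KE₂ = 4.2342 - 2.7942 = 1.4400 eV

Note: The difference equals the difference in work functions: 4.72 - 3.28 = 1.44 eV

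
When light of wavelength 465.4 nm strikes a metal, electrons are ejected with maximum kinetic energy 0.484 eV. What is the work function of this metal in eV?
2.18 eV

From Einstein's photoelectric equation: KE_max = hf - φ = hc/λ - φ

Rearranging for φ:
φ = hc/λ - KE_max

Calculate photon energy:
E_photon = hc/λ = 2.6640 eV

Therefore:
φ = 2.6640 - 0.484 = 2.18 eV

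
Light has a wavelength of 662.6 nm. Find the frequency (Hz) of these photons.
4.5245e+14 Hz

Using the wave equation: c = fλ

Solving for frequency:
f = c/λ = (3×10⁸ m/s) / (662.6×10⁻⁹ m)
f = 4.5245e+14 Hz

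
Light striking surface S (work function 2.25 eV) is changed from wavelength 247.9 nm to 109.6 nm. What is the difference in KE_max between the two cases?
6.3110 eV

Using Einstein's equation: KE_max = hc/λ - φ

For λ₁ = 247.9 nm:
KE₁ = hc/λ₁ - φ = 5.0014 - 2.25 = 2.7514 eV

For λ₂ = 109.6 nm:
KE₂ = hc/λ₂ - φ = 11.3124 - 2.25 = 9.0624 eV

Change in KE:
ΔKE = KE₂ - KE₁ = 9.0624 - 2.7514 = 6.3110 eV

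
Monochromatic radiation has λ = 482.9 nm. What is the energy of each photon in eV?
2.5675 eV

Using E = hf = hc/λ:

E = hc/λ = (6.626×10⁻³⁴ J·s)(3×10⁸ m/s) / (482.9×10⁻⁹ m)
E = 2.5675 eV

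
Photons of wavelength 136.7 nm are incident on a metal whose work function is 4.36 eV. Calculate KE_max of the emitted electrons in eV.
4.7098 eV

Using Einstein's photoelectric equation: KE_max = hf - φ = hc/λ - φ

First, calculate the photon energy:
E_photon = hc/λ = (6.626×10⁻³⁴ J·s)(3×10⁸ m/s) / (136.7×10⁻⁹ m)
E_photon = 9.0698 eV

Then, the maximum kinetic energy:
KE_max = E_photon - φ = 9.0698 eV - 4.36 eV = 4.7098 eV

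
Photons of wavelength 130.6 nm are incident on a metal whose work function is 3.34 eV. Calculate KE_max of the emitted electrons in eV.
6.1534 eV

Using Einstein's photoelectric equation: KE_max = hf - φ = hc/λ - φ

First, calculate the photon energy:
E_photon = hc/λ = (6.626×10⁻³⁴ J·s)(3×10⁸ m/s) / (130.6×10⁻⁹ m)
E_photon = 9.4934 eV

Then, the maximum kinetic energy:
KE_max = E_photon - φ = 9.4934 eV - 3.34 eV = 6.1534 eV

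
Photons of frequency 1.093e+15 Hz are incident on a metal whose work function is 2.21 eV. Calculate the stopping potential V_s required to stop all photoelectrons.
2.3103 V

The stopping potential V_s satisfies: eV_s = KE_max

First, find KE_max using Einstein's equation:
E_photon = hf = (6.626×10⁻³⁴ J·s)(1.093e+15 Hz) = 4.5203 eV
KE_max = E_photon - φ = 4.5203 - 2.21 = 2.3103 eV

Since eV_s = KE_max:
V_s = KE_max/e = 2.3103 V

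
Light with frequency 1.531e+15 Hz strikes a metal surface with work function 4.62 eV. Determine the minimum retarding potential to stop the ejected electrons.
1.7117 V

The stopping potential V_s satisfies: eV_s = KE_max

First, find KE_max using Einstein's equation:
E_photon = hf = (6.626×10⁻³⁴ J·s)(1.531e+15 Hz) = 6.3317 eV
KE_max = E_photon - φ = 6.3317 - 4.62 = 1.7117 eV

Since eV_s = KE_max:
V_s = KE_max/e = 1.7117 V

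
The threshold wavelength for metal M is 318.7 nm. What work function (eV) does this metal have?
3.89 eV

At the threshold wavelength, photon energy equals work function:
φ = hc/λ₀

Calculating:
φ = (6.626×10⁻³⁴ J·s)(3×10⁸ m/s) / (318.7×10⁻⁹ m)
φ = 3.89 eV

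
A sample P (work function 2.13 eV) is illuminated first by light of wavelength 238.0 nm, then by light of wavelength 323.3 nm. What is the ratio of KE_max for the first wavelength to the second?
1.8062

Using Einstein's equation: KE_max = hc/λ - φ

For λ₁ = 238.0 nm:
E₁ = hc/λ₁ = 5.2094 eV
KE₁ = E₁ - φ = 5.2094 - 2.13 = 3.0794 eV

For λ₂ = 323.3 nm:
E₂ = hc/λ₂ = 3.8350 eV
KE₂ = E₂ - φ = 3.8350 - 2.13 = 1.7050 eV

Ratio: KE₁/KE₂ = 3.0794/1.7050 = 1.8062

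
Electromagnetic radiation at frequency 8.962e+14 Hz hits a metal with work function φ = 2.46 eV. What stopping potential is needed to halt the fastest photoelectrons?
1.2464 V

The stopping potential V_s satisfies: eV_s = KE_max

First, find KE_max using Einstein's equation:
E_photon = hf = (6.626×10⁻³⁴ J·s)(8.962e+14 Hz) = 3.7064 eV
KE_max = E_photon - φ = 3.7064 - 2.46 = 1.2464 eV

Since eV_s = KE_max:
V_s = KE_max/e = 1.2464 V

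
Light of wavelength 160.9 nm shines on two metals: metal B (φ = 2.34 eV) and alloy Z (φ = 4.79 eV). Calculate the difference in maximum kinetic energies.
2.4500 eV

Using KE_max = hc/λ - φ for each metal:

Photon energy: E = hc/λ = 7.7057 eV

For metal B (φ₁ = 2.34 eV):
KE₁ = E - φ₁ = 7.7057 - 2.34 = 5.3657 eV

For alloy Z (φ₂ = 4.79 eV):
KE₂ = E - φ₂ = 7.7057 - 4.79 = 2.9157 eV

Difference:
ΔKE = KE₁ - KE₂ = 5.3657 - 2.9157 = 2.4500 eV

Note: The difference equals the difference in work functions: 4.79 - 2.34 = 2.45 eV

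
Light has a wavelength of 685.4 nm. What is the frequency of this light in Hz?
4.3740e+14 Hz

Using the wave equation: c = fλ

Solving for frequency:
f = c/λ = (3×10⁸ m/s) / (685.4×10⁻⁹ m)
f = 4.3740e+14 Hz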